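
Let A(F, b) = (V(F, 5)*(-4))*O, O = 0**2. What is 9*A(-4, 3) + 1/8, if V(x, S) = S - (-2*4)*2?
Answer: 1/8 ≈ 0.12500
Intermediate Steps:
O = 0
V(x, S) = 16 + S (V(x, S) = S - (-8)*2 = S - 1*(-16) = S + 16 = 16 + S)
A(F, b) = 0 (A(F, b) = ((16 + 5)*(-4))*0 = (21*(-4))*0 = -84*0 = 0)
9*A(-4, 3) + 1/8 = 9*0 + 1/8 = 0 + 1/8 = 1/8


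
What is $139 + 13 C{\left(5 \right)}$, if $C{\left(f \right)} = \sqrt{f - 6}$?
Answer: $139 + 13 i \approx 139.0 + 13.0 i$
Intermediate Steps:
$C{\left(f \right)} = \sqrt{-6 + f}$
$139 + 13 C{\left(5 \right)} = 139 + 13 \sqrt{-6 + 5} = 139 + 13 \sqrt{-1} = 139 + 13 i$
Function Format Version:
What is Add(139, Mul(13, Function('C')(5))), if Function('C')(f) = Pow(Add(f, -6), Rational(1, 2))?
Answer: Add(139, Mul(13, I)) ≈ Add(139.00, Mul(13.000, I))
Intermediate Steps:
Function('C')(f) = Pow(Add(-6, f), Rational(1, 2))
Add(139, Mul(13, Function('C')(5))) = Add(139, Mul(13, Pow(Add(-6, 5), Rational(1, 2)))) = Add(139, Mul(13, Pow(-1, Rational(1, 2)))) = Add(139, Mul(13, I))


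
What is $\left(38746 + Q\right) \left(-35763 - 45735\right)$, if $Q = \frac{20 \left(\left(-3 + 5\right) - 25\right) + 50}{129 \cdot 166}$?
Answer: $- \frac{11269902493022}{3569} \approx -3.1577 \cdot 10^{9}$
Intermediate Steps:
$Q = - \frac{205}{10707}$ ($Q = \frac{20 \left(2 - 25\right) + 50}{21414} = \left(20 \left(-23\right) + 50\right) \frac{1}{21414} = \left(-460 + 50\right) \frac{1}{21414} = \left(-410\right) \frac{1}{21414} = - \frac{205}{10707} \approx -0.019146$)
$\left(38746 + Q\right) \left(-35763 - 45735\right) = \left(38746 - \frac{205}{10707}\right) \left(-35763 - 45735\right) = \frac{414853217}{10707} \left(-81498\right) = - \frac{11269902493022}{3569}$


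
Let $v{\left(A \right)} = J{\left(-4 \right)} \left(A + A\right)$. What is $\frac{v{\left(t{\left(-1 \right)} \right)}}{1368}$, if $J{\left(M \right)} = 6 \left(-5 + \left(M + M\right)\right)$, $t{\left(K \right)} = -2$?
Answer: $\frac{13}{57} \approx 0.22807$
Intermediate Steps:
$J{\left(M \right)} = -30 + 12 M$ ($J{\left(M \right)} = 6 \left(-5 + 2 M\right) = -30 + 12 M$)
$v{\left(A \right)} = - 156 A$ ($v{\left(A \right)} = \left(-30 + 12 \left(-4\right)\right) \left(A + A\right) = \left(-30 - 48\right) 2 A = - 78 \cdot 2 A = - 156 A$)
$\frac{v{\left(t{\left(-1 \right)} \right)}}{1368} = \frac{\left(-156\right) \left(-2\right)}{1368} = 312 \cdot \frac{1}{1368} = \frac{13}{57}$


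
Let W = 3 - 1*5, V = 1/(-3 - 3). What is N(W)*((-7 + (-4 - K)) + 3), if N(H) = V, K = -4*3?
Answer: -⅔ ≈ -0.66667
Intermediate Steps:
K = -12
V = -⅙ (V = 1/(-6) = -⅙ ≈ -0.16667)
W = -2 (W = 3 - 5 = -2)
N(H) = -⅙
N(W)*((-7 + (-4 - K)) + 3) = -((-7 + (-4 - 1*(-12))) + 3)/6 = -((-7 + (-4 + 12)) + 3)/6 = -((-7 + 8) + 3)/6 = -(1 + 3)/6 = -⅙*4 = -⅔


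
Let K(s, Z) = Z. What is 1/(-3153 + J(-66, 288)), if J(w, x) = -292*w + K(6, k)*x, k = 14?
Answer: 1/20151 ≈ 4.9625e-5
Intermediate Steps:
J(w, x) = -292*w + 14*x
1/(-3153 + J(-66, 288)) = 1/(-3153 + (-292*(-66) + 14*288)) = 1/(-3153 + (19272 + 4032)) = 1/(-3153 + 23304) = 1/20151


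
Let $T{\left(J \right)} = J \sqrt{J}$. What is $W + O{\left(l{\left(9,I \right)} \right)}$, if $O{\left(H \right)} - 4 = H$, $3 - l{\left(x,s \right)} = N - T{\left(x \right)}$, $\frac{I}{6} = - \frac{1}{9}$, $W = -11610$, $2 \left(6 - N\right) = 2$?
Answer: $-11581$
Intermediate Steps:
$T{\left(J \right)} = J^{\frac{3}{2}}$
$N = 5$ ($N = 6 - 1 = 5$)
$I = - \frac{2}{3}$ ($I = 6 \left(- \frac{1}{9}\right) = - \frac{2}{3} \approx -0.66667$)
$l{\left(x,s \right)} = -2 + x^{\frac{3}{2}}$ ($l{\left(x,s \right)} = 3 - \left(5 - x^{\frac{3}{2}}\right) = 3 + \left(-5 + x^{\frac{3}{2}}\right) = -2 + x^{\frac{3}{2}}$)
$O{\left(H \right)} = 4 + H$
$W + O{\left(l{\left(9,I \right)} \right)} = -11610 + \left(4 - \left(2 - 9^{\frac{3}{2}}\right)\right) = -11610 + \left(4 + \left(-2 + 27\right)\right) = -11610 + \left(4 + 25\right) = -11610 + 29 = -11581$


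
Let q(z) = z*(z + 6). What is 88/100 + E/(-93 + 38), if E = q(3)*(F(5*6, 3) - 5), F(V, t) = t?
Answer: 512/275 ≈ 1.8618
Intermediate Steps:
q(z) = z*(6 + z)
E = -54 (E = (3*(6 + 3))*(3 - 5) = (3*9)*(-2) = 27*(-2) = -54)
88/100 + E/(-93 + 38) = 88/100 - 54/(-93 + 38) = 88*(1/100) - 54/(-55) = 22/25 - 1/55*(-54) = 22/25 + 54/55 = 512/275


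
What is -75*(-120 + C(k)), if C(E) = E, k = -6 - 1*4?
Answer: 9750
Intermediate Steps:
k = -10 (k = -6 - 4 = -10)
-75*(-120 + C(k)) = -75*(-120 - 10) = -75*(-130) = 9750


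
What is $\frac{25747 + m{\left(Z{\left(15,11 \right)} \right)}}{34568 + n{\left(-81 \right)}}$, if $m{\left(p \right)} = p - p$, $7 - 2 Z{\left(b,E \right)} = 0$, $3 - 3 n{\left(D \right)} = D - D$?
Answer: $\frac{25747}{34569} \approx 0.7448$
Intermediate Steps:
$n{\left(D \right)} = 1$ ($n{\left(D \right)} = 1 - \frac{D - D}{3} = 1 - 0 = 1 + 0 = 1$)
$Z{\left(b,E \right)} = \frac{7}{2}$ ($Z{\left(b,E \right)} = \frac{7}{2} - 0 = \frac{7}{2} + 0 = \frac{7}{2}$)
$m{\left(p \right)} = 0$
$\frac{25747 + m{\left(Z{\left(15,11 \right)} \right)}}{34568 + n{\left(-81 \right)}} = \frac{25747 + 0}{34568 + 1} = \frac{25747}{34569}$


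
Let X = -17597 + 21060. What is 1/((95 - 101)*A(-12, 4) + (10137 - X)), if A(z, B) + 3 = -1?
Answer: 1/6698 ≈ 0.00014930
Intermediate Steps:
A(z, B) = -4 (A(z, B) = -3 - 1 = -4)
X = 3463
1/((95 - 101)*A(-12, 4) + (10137 - X)) = 1/((95 - 101)*(-4) + (10137 - 1*3463)) = 1/(-6*(-4) + (10137 - 3463)) = 1/(24 + 6674) = 1/6698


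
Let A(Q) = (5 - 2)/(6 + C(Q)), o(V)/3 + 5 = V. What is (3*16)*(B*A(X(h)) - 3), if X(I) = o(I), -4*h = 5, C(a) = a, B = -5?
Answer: -1488/17 ≈ -87.529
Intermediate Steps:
h = -5/4 (h = -¼*5 = -5/4 ≈ -1.2500)
o(V) = -15 + 3*V
X(I) = -15 + 3*I
A(Q) = 3/(6 + Q) (A(Q) = (5 - 2)/(6 + Q) = 3/(6 + Q))
(3*16)*(B*A(X(h)) - 3) = (3*16)*(-15/(6 + (-15 + 3*(-5/4))) - 3) = 48*(-15/(6 + (-15 - 15/4)) - 3) = 48*(-15/(6 - 75/4) - 3) = 48*(-15/(-51/4) - 3) = 48*(-15*(-4)/51 - 3) = 48*(-5*(-4/17) - 3) = 48*(20/17 - 3) = 48*(-31/17) = -1488/17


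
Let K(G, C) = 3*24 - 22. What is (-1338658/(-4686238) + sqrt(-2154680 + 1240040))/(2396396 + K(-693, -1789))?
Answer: 669329/5615158155074 + 2*I*sqrt(57165)/1198223 ≈ 1.192e-7 + 0.00039908*I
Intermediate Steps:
K(G, C) = 50 (K(G, C) = 72 - 22 = 50)
(-1338658/(-4686238) + sqrt(-2154680 + 1240040))/(2396396 + K(-693, -1789)) = (-1338658/(-4686238) + sqrt(-2154680 + 1240040))/(2396396 + 50) = (-1338658*(-1/4686238) + sqrt(-914640))/2396446 = (669329/2343119 + 4*I*sqrt(57165))*(1/2396446) = 669329/5615158155074 + 2*I*sqrt(57165)/1198223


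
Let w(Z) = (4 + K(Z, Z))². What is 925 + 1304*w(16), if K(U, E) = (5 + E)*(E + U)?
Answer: 595897629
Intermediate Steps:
w(Z) = (4 + 2*Z² + 10*Z)² (w(Z) = (4 + (Z² + 5*Z + 5*Z + Z*Z))² = (4 + (Z² + 5*Z + 5*Z + Z²))² = (4 + (2*Z² + 10*Z))² = (4 + 2*Z² + 10*Z)²)
925 + 1304*w(16) = 925 + 1304*(4*(2 + 16² + 5*16)²) = 925 + 1304*(4*(2 + 256 + 80)²) = 925 + 1304*(4*338²) = 925 + 1304*(4*114244) = 925 + 1304*456976 = 925 + 595896704 = 595897629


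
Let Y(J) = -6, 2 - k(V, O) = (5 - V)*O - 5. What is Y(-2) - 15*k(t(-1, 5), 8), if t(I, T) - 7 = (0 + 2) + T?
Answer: -1191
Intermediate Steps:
t(I, T) = 9 + T (t(I, T) = 7 + ((0 + 2) + T) = 7 + (2 + T) = 9 + T)
k(V, O) = 7 - O*(5 - V) (k(V, O) = 2 - ((5 - V)*O - 5) = 2 - (O*(5 - V) - 5) = 2 - (-5 + O*(5 - V)) = 2 + (5 - O*(5 - V)) = 7 - O*(5 - V))
Y(-2) - 15*k(t(-1, 5), 8) = -6 - 15*(7 - 5*8 + 8*(9 + 5)) = -6 - 15*(7 - 40 + 8*14) = -6 - 15*(7 - 40 + 112) = -6 - 15*79 = -6 - 1185 = -1191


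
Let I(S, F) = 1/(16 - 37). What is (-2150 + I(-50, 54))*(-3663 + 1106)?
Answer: 115451107/21 ≈ 5.4977e+6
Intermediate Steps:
I(S, F) = -1/21 (I(S, F) = 1/(-21) = -1/21)
(-2150 + I(-50, 54))*(-3663 + 1106) = (-2150 - 1/21)*(-3663 + 1106) = -45151/21*(-2557) = 115451107/21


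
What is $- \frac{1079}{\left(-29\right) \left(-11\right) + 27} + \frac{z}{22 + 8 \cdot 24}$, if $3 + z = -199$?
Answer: $- \frac{150399}{37022} \approx -4.0624$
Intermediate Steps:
$z = -202$ ($z = -3 - 199 = -202$)
$- \frac{1079}{\left(-29\right) \left(-11\right) + 27} + \frac{z}{22 + 8 \cdot 24} = - \frac{1079}{\left(-29\right) \left(-11\right) + 27} - \frac{202}{22 + 8 \cdot 24} = - \frac{1079}{319 + 27} - \frac{202}{22 + 192} = - \frac{1079}{346} - \frac{202}{214} = \left(-1079\right) \frac{1}{346} - \frac{101}{107} = - \frac{1079}{346} - \frac{101}{107} = - \frac{150399}{37022}$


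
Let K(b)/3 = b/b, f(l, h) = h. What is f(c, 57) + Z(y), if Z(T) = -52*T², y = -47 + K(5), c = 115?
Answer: -100615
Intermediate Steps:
K(b) = 3 (K(b) = 3*(b/b) = 3*1 = 3)
y = -44 (y = -47 + 3 = -44)
f(c, 57) + Z(y) = 57 - 52*(-44)² = 57 - 52*1936 = 57 - 100672 = -100615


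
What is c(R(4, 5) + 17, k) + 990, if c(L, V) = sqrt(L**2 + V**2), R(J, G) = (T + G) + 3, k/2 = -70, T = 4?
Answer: 990 + sqrt(20441) ≈ 1133.0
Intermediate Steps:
k = -140 (k = 2*(-70) = -140)
R(J, G) = 7 + G (R(J, G) = (4 + G) + 3 = 7 + G)
c(R(4, 5) + 17, k) + 990 = sqrt(((7 + 5) + 17)**2 + (-140)**2) + 990 = sqrt((12 + 17)**2 + 19600) + 990 = sqrt(29**2 + 19600) + 990 = sqrt(841 + 19600) + 990 = sqrt(20441) + 990 = 990 + sqrt(20441)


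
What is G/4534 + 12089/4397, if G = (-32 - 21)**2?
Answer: 67162699/19935998 ≈ 3.3689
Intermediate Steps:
G = 2809 (G = (-53)**2 = 2809)
G/4534 + 12089/4397 = 2809/4534 + 12089/4397 = 67162699/19935998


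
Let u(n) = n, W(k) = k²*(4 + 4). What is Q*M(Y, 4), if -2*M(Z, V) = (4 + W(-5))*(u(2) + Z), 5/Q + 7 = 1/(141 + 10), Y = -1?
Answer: 12835/176 ≈ 72.926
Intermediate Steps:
W(k) = 8*k² (W(k) = k²*8 = 8*k²)
Q = -755/1056 (Q = 5/(-7 + 1/(141 + 10)) = 5/(-7 + 1/151) = 5/(-1056/151) = 5*(-151/1056) = -755/1056 ≈ -0.71496)
M(Z, V) = -204 - 102*Z (M(Z, V) = -(4 + 8*(-5)²)*(2 + Z)/2 = -(4 + 8*25)*(2 + Z)/2 = -(4 + 200)*(2 + Z)/2 = -102*(2 + Z) = -(408 + 204*Z)/2 = -204 - 102*Z)
Q*M(Y, 4) = -755*(-204 - 102*(-1))/1056 = -755*(-204 + 102)/1056 = -755/1056*(-102) = 12835/176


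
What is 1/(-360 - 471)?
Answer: -1/831 ≈ -0.0012034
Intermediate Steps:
1/(-360 - 471) = 1/(-831) = -1/831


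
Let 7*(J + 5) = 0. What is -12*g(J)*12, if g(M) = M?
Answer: 720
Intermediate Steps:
J = -5 (J = -5 + (⅐)*0 = -5 + 0 = -5)
-12*g(J)*12 = -12*(-5)*12 = 60*12 = 720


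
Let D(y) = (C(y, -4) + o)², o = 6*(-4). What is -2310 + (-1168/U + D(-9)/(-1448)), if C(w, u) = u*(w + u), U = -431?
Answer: -180036240/78011 ≈ -2307.8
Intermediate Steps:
o = -24
C(w, u) = u*(u + w)
D(y) = (-8 - 4*y)² (D(y) = (-4*(-4 + y) - 24)² = ((16 - 4*y) - 24)² = (-8 - 4*y)²)
-2310 + (-1168/U + D(-9)/(-1448)) = -2310 + (-1168/(-431) + (16*(2 - 9)²)/(-1448)) = -2310 + (-1168*(-1/431) + (16*(-7)²)*(-1/1448)) = -2310 + (1168/431 + (16*49)*(-1/1448)) = -2310 + (1168/431 + 784*(-1/1448)) = -2310 + (1168/431 - 98/181) = -2310 + 169170/78011 = -180036240/78011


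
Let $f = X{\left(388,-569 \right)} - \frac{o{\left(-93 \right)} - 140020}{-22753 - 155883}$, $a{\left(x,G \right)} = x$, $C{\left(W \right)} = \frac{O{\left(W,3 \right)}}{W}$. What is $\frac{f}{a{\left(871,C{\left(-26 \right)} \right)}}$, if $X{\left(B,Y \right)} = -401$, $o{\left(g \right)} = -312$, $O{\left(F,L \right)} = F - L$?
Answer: $- \frac{17943342}{38897989} \approx -0.46129$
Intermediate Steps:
$C{\left(W \right)} = \frac{-3 + W}{W}$ ($C{\left(W \right)} = \frac{W - 3}{W} = \frac{-3 + W}{W}$)
$f = - \frac{17943342}{44659}$ ($f = -401 - \frac{-312 - 140020}{-22753 - 155883} = -401 - - \frac{140332}{-22753 - 155883} = -401 - - \frac{140332}{-178636} = -401 - \left(-140332\right) \left(- \frac{1}{178636}\right) = -401 - \frac{35083}{44659} = - \frac{17943342}{44659} \approx -401.79$)
$\frac{f}{a{\left(871,C{\left(-26 \right)} \right)}} = - \frac{17943342}{44659 \cdot 871} = \left(- \frac{17943342}{44659}\right) \frac{1}{871} = - \frac{17943342}{38897989}$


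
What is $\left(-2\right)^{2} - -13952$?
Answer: $13956$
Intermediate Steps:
$\left(-2\right)^{2} - -13952 = 4 + 13952 = 13956$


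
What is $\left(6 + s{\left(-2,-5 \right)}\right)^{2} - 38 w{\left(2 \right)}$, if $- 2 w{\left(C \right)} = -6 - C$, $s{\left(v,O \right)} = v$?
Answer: $-136$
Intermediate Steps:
$w{\left(C \right)} = 3 + \frac{C}{2}$ ($w{\left(C \right)} = - \frac{-6 - C}{2} = 3 + \frac{C}{2}$)
$\left(6 + s{\left(-2,-5 \right)}\right)^{2} - 38 w{\left(2 \right)} = \left(6 - 2\right)^{2} - 38 \left(3 + \frac{1}{2} \cdot 2\right) = 4^{2} - 38 \left(3 + 1\right) = 16 - 152 = -136$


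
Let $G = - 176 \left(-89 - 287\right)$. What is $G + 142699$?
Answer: $208875$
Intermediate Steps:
$G = 66176$ ($G = \left(-176\right) \left(-376\right) = 66176$)
$G + 142699 = 66176 + 142699 = 208875$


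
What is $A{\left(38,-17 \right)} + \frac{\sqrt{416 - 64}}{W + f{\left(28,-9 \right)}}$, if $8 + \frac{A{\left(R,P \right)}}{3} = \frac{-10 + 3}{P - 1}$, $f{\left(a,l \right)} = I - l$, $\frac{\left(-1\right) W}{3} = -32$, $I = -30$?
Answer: $- \frac{137}{6} + \frac{4 \sqrt{22}}{75} \approx -22.583$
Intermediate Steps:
$W = 96$ ($W = \left(-3\right) \left(-32\right) = 96$)
$f{\left(a,l \right)} = -30 - l$
$A{\left(R,P \right)} = -24 - \frac{21}{-1 + P}$ ($A{\left(R,P \right)} = -24 + 3 \frac{-10 + 3}{P - 1} = -24 + 3 \left(- \frac{7}{-1 + P}\right) = -24 - \frac{21}{-1 + P}$)
$A{\left(38,-17 \right)} + \frac{\sqrt{416 - 64}}{W + f{\left(28,-9 \right)}} = \frac{3 \left(1 - -136\right)}{-1 - 17} + \frac{\sqrt{416 - 64}}{96 - 21} = \frac{3 \left(1 + 136\right)}{-18} + \frac{\sqrt{352}}{96 + \left(-30 + 9\right)} = 3 \left(- \frac{1}{18}\right) 137 + \frac{4 \sqrt{22}}{96 - 21} = - \frac{137}{6} + \frac{4 \sqrt{22}}{75}$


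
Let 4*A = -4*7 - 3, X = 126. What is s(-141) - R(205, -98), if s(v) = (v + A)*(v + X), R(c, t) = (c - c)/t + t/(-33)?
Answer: 294133/132 ≈ 2228.3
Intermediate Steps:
A = -31/4 (A = (-4*7 - 3)/4 = (-28 - 3)/4 = (¼)*(-31) = -31/4 ≈ -7.7500)
R(c, t) = -t/33 (R(c, t) = 0/t + t*(-1/33) = 0 - t/33 = -t/33)
s(v) = (126 + v)*(-31/4 + v) (s(v) = (v - 31/4)*(v + 126) = (-31/4 + v)*(126 + v) = (126 + v)*(-31/4 + v))
s(-141) - R(205, -98) = (-1953/2 + (-141)² + (473/4)*(-141)) - (-1)*(-98)/33 = (-1953/2 + 19881 - 66693/4) - 1*98/33 = 8925/4 - 98/33 = 294133/132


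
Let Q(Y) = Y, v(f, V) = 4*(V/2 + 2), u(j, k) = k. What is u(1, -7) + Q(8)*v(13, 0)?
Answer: 57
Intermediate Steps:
v(f, V) = 8 + 2*V (v(f, V) = 4*(V*(½) + 2) = 4*(V/2 + 2) = 4*(2 + V/2) = 8 + 2*V)
u(1, -7) + Q(8)*v(13, 0) = -7 + 8*(8 + 2*0) = -7 + 8*(8 + 0) = -7 + 8*8 = -7 + 64 = 57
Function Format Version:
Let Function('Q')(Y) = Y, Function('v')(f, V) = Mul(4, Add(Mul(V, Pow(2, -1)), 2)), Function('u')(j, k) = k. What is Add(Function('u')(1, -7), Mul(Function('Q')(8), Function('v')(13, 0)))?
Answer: 57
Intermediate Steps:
Function('v')(f, V) = Add(8, Mul(2, V)) (Function('v')(f, V) = Mul(4, Add(Mul(V, Rational(1, 2)), 2)) = Mul(4, Add(Mul(Rational(1, 2), V), 2)) = Mul(4, Add(2, Mul(Rational(1, 2), V))) = Add(8, Mul(2, V)))
Add(Function('u')(1, -7), Mul(Function('Q')(8), Function('v')(13, 0))) = Add(-7, Mul(8, Add(8, Mul(2, 0)))) = Add(-7, Mul(8, Add(8, 0))) = Add(-7, Mul(8, 8)) = Add(-7, 64) = 57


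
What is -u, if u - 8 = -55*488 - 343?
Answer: 27175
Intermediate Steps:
u = -27175 (u = 8 + (-55*488 - 343) = 8 + (-26840 - 343) = 8 - 27183 = -27175)
-u = -1*(-27175) = 27175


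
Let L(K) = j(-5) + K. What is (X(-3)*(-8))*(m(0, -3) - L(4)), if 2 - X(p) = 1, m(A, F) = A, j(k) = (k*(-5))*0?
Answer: 32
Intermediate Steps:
j(k) = 0 (j(k) = -5*k*0 = 0)
L(K) = K (L(K) = 0 + K = K)
X(p) = 1 (X(p) = 2 - 1*1 = 2 - 1 = 1)
(X(-3)*(-8))*(m(0, -3) - L(4)) = (1*(-8))*(0 - 1*4) = -8*(0 - 4) = -8*(-4) = 32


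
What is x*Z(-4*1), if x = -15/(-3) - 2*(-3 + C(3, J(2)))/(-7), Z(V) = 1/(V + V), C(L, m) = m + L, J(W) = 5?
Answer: -45/56 ≈ -0.80357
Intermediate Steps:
C(L, m) = L + m
Z(V) = 1/(2*V)
x = 45/7 (x = -15/(-3) - 2*(-3 + (3 + 5))/(-7) = -15*(-⅓) - 2*(-3 + 8)*(-⅐) = 5 - 2*5*(-⅐) = 5 - 10*(-⅐) = 5 + 10/7 = 45/7 ≈ 6.4286)
x*Z(-4*1) = 45*(1/(2*((-4*1))))/7 = 45*((½)/(-4))/7 = 45*((½)*(-¼))/7 = (45/7)*(-⅛) = -45/56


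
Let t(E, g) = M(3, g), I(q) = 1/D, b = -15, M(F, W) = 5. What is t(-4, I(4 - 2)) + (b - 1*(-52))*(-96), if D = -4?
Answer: -3547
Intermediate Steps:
I(q) = -¼ (I(q) = 1/(-4) = 1*(-¼) = -¼)
t(E, g) = 5
t(-4, I(4 - 2)) + (b - 1*(-52))*(-96) = 5 + (-15 - 1*(-52))*(-96) = 5 + (-15 + 52)*(-96) = 5 + 37*(-96) = 5 - 3552 = -3547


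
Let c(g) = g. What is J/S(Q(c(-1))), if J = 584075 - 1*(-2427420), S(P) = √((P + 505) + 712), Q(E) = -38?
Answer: 3011495*√131/393 ≈ 87705.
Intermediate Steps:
S(P) = √(1217 + P) (S(P) = √((505 + P) + 712) = √(1217 + P))
J = 3011495 (J = 584075 + 2427420 = 3011495)
J/S(Q(c(-1))) = 3011495/(√(1217 - 38)) = 3011495/(√1179) = 3011495/((3*√131)) = 3011495*(√131/393) = 3011495*√131/393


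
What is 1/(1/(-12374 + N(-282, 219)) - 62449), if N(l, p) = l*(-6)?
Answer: -10682/667080219 ≈ -1.6013e-5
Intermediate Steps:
N(l, p) = -6*l
1/(1/(-12374 + N(-282, 219)) - 62449) = 1/(1/(-12374 - 6*(-282)) - 62449) = 1/(1/(-12374 + 1692) - 62449) = 1/(1/(-10682) - 62449) = 1/(-1/10682 - 62449) = 1/(-667080219/10682) = -10682/667080219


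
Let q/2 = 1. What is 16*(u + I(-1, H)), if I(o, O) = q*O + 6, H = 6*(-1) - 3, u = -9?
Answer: -336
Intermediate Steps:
q = 2 (q = 2*1 = 2)
H = -9 (H = -6 - 3 = -9)
I(o, O) = 6 + 2*O (I(o, O) = 2*O + 6 = 6 + 2*O)
16*(u + I(-1, H)) = 16*(-9 + (6 + 2*(-9))) = 16*(-9 + (6 - 18)) = 16*(-9 - 12) = 16*(-21) = -336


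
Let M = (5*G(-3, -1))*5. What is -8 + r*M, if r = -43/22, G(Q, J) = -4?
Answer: 2062/11 ≈ 187.45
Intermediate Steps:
r = -43/22 (r = -43*1/22 = -43/22 ≈ -1.9545)
M = -100 (M = (5*(-4))*5 = -20*5 = -100)
-8 + r*M = -8 - 43/22*(-100) = -8 + 2150/11 = 2062/11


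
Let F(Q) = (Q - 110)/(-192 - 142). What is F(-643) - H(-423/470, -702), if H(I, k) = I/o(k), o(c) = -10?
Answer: 36147/16700 ≈ 2.1645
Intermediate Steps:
F(Q) = 55/167 - Q/334 (F(Q) = (-110 + Q)/(-334) = (-110 + Q)*(-1/334) = 55/167 - Q/334)
H(I, k) = -I/10 (H(I, k) = I/(-10) = I*(-1/10) = -I/10)
F(-643) - H(-423/470, -702) = (55/167 - 1/334*(-643)) - (-1)*(-423/470)/10 = (55/167 + 643/334) - (-1)*(-423*1/470)/10 = 753/334 - (-1)*(-9)/(10*10) = 753/334 - 1*9/100 = 753/334 - 9/100 = 36147/16700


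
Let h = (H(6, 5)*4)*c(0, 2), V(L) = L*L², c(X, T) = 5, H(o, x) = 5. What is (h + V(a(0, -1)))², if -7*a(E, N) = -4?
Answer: 1180884496/117649 ≈ 10037.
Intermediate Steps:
a(E, N) = 4/7 (a(E, N) = -⅐*(-4) = 4/7)
V(L) = L³
h = 100 (h = (5*4)*5 = 20*5 = 100)
(h + V(a(0, -1)))² = (100 + (4/7)³)² = (100 + 64/343)² = (34364/343)² = 1180884496/117649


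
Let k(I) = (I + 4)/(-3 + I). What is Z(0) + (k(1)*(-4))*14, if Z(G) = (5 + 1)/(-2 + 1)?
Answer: 134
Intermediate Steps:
Z(G) = -6 (Z(G) = 6/(-1) = 6*(-1) = -6)
k(I) = (4 + I)/(-3 + I)
Z(0) + (k(1)*(-4))*14 = -6 + (((4 + 1)/(-3 + 1))*(-4))*14 = -6 + ((5/(-2))*(-4))*14 = -6 + (-½*5*(-4))*14 = -6 - 5/2*(-4)*14 = -6 + 10*14 = -6 + 140 = 134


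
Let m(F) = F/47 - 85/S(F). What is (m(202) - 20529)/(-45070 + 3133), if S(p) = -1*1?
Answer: 45746/93859 ≈ 0.48739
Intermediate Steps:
S(p) = -1
m(F) = 85 + F/47 (m(F) = F/47 - 85/(-1) = F*(1/47) - 85*(-1) = F/47 + 85 = 85 + F/47)
(m(202) - 20529)/(-45070 + 3133) = ((85 + (1/47)*202) - 20529)/(-45070 + 3133) = ((85 + 202/47) - 20529)/(-41937) = (4197/47 - 20529)*(-1/41937) = -960666/47*(-1/41937) = 45746/93859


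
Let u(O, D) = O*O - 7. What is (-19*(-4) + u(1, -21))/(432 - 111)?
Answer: 70/321 ≈ 0.21807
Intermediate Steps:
u(O, D) = -7 + O**2 (u(O, D) = O**2 - 7 = -7 + O**2)
(-19*(-4) + u(1, -21))/(432 - 111) = (-19*(-4) + (-7 + 1**2))/(432 - 111) = (76 + (-7 + 1))/321 = (76 - 6)*(1/321) = 70*(1/321) = 70/321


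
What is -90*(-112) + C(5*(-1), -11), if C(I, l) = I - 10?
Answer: 10065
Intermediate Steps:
C(I, l) = -10 + I
-90*(-112) + C(5*(-1), -11) = -90*(-112) + (-10 + 5*(-1)) = 10080 + (-10 - 5) = 10080 - 15 = 10065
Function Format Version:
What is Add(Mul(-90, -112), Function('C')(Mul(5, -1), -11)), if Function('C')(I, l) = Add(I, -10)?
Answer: 10065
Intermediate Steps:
Function('C')(I, l) = Add(-10, I)
Add(Mul(-90, -112), Function('C')(Mul(5, -1), -11)) = Add(Mul(-90, -112), Add(-10, Mul(5, -1))) = Add(10080, Add(-10, -5)) = Add(10080, -15) = 10065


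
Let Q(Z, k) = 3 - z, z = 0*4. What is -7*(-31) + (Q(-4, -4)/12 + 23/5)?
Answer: 4437/20 ≈ 221.85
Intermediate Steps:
z = 0
Q(Z, k) = 3 (Q(Z, k) = 3 - 1*0 = 3 + 0 = 3)
-7*(-31) + (Q(-4, -4)/12 + 23/5) = -7*(-31) + (3/12 + 23/5) = 217 + (3*(1/12) + 23*(⅕)) = 217 + (¼ + 23/5) = 217 + 97/20 = 4437/20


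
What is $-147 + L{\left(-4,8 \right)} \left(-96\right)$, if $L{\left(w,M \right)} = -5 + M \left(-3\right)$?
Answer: $2637$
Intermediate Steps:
$L{\left(w,M \right)} = -5 - 3 M$
$-147 + L{\left(-4,8 \right)} \left(-96\right) = -147 + \left(-5 - 24\right) \left(-96\right) = -147 - -2784 = -147 + 2784 = 2637$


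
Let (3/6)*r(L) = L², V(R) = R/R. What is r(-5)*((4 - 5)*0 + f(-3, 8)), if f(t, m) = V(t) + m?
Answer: 450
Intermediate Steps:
V(R) = 1
r(L) = 2*L²
f(t, m) = 1 + m
r(-5)*((4 - 5)*0 + f(-3, 8)) = (2*(-5)²)*((4 - 5)*0 + (1 + 8)) = (2*25)*(-1*0 + 9) = 50*(0 + 9) = 50*9 = 450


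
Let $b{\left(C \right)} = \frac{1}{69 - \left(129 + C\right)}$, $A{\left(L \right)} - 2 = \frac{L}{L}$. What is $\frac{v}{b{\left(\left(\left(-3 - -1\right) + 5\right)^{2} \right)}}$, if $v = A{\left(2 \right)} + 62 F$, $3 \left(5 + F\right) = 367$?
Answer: $-502159$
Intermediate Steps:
$A{\left(L \right)} = 3$ ($A{\left(L \right)} = 2 + \frac{L}{L} = 2 + 1 = 3$)
$F = \frac{352}{3}$ ($F = -5 + \frac{1}{3} \cdot 367 = -5 + \frac{367}{3} = \frac{352}{3} \approx 117.33$)
$b{\left(C \right)} = \frac{1}{-60 - C}$
$v = \frac{21833}{3}$ ($v = 3 + 62 \cdot \frac{352}{3} = 3 + \frac{21824}{3} = \frac{21833}{3} \approx 7277.7$)
$\frac{v}{b{\left(\left(\left(-3 - -1\right) + 5\right)^{2} \right)}} = \frac{21833}{3 \left(- \frac{1}{60 + \left(\left(-3 - -1\right) + 5\right)^{2}}\right)} = \frac{21833}{3 \left(- \frac{1}{60 + \left(\left(-3 + 1\right) + 5\right)^{2}}\right)} = \frac{21833}{3 \left(- \frac{1}{60 + \left(-2 + 5\right)^{2}}\right)} = \frac{21833}{3 \left(- \frac{1}{60 + 3^{2}}\right)} = \frac{21833}{3 \left(- \frac{1}{60 + 9}\right)} = \frac{21833}{3 \left(- \frac{1}{69}\right)} = \frac{21833}{3} \left(-69\right) = -502159$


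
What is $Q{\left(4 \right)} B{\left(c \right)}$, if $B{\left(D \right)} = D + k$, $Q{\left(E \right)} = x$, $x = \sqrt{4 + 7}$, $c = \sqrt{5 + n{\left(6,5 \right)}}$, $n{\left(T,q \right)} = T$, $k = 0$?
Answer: $11$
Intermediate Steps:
$c = \sqrt{11}$ ($c = \sqrt{5 + 6} = \sqrt{11} \approx 3.3166$)
$x = \sqrt{11} \approx 3.3166$
$Q{\left(E \right)} = \sqrt{11}$
$B{\left(D \right)} = D$ ($B{\left(D \right)} = D + 0 = D$)
$Q{\left(4 \right)} B{\left(c \right)} = \sqrt{11} \sqrt{11} = 11$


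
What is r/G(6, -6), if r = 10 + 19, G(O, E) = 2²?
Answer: 29/4 ≈ 7.2500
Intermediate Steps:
G(O, E) = 4
r = 29
r/G(6, -6) = 29/4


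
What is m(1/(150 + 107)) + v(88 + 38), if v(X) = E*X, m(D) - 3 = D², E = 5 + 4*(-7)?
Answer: -191211854/66049 ≈ -2895.0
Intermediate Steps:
E = -23 (E = 5 - 28 = -23)
m(D) = 3 + D²
v(X) = -23*X
m(1/(150 + 107)) + v(88 + 38) = (3 + (1/(150 + 107))²) - 23*(88 + 38) = (3 + (1/257)²) - 23*126 = (3 + (1/257)²) - 2898 = (3 + 1/66049) - 2898 = 198148/66049 - 2898 = -191211854/66049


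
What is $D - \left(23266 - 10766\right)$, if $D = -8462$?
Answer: $-20962$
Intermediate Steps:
$D - \left(23266 - 10766\right) = -8462 - \left(23266 - 10766\right) = -8462 - 12500 = -20962$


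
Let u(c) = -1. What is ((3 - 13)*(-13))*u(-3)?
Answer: -130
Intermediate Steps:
((3 - 13)*(-13))*u(-3) = ((3 - 13)*(-13))*(-1) = -10*(-13)*(-1) = 130*(-1) = -130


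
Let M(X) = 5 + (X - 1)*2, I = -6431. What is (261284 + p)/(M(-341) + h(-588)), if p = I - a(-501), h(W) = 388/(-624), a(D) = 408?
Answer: -39693420/106021 ≈ -374.39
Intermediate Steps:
h(W) = -97/156 (h(W) = 388*(-1/624) = -97/156)
p = -6839 (p = -6431 - 1*408 = -6431 - 408 = -6839)
M(X) = 3 + 2*X (M(X) = 5 + (-1 + X)*2 = 5 + (-2 + 2*X) = 3 + 2*X)
(261284 + p)/(M(-341) + h(-588)) = (261284 - 6839)/((3 + 2*(-341)) - 97/156) = 254445/((3 - 682) - 97/156) = 254445/(-679 - 97/156) = 254445/(-106021/156) = 254445*(-156/106021) = -39693420/106021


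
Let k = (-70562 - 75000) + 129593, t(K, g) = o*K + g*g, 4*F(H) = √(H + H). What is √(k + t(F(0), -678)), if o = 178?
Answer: √443715 ≈ 666.12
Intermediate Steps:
F(H) = √2*√H/4 (F(H) = √(H + H)/4 = √(2*H)/4 = (√2*√H)/4 = √2*√H/4)
t(K, g) = g² + 178*K (t(K, g) = 178*K + g*g = 178*K + g² = g² + 178*K)
k = -15969 (k = -145562 + 129593 = -15969)
√(k + t(F(0), -678)) = √(-15969 + ((-678)² + 178*(√2*√0/4))) = √(-15969 + (459684 + 178*((¼)*√2*0))) = √(-15969 + (459684 + 178*0)) = √(-15969 + (459684 + 0)) = √(-15969 + 459684) = √443715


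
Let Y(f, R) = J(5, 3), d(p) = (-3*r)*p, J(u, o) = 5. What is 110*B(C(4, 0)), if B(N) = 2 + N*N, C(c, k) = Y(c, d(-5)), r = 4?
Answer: 2970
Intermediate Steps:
d(p) = -12*p (d(p) = (-3*4)*p = -12*p)
Y(f, R) = 5
C(c, k) = 5
B(N) = 2 + N²
110*B(C(4, 0)) = 110*(2 + 5²) = 110*(2 + 25) = 110*27 = 2970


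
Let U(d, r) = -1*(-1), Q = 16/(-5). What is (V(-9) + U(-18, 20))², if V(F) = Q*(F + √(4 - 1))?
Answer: 22969/25 - 4768*√3/25 ≈ 588.42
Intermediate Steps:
Q = -16/5 (Q = 16*(-⅕) = -16/5 ≈ -3.2000)
U(d, r) = 1
V(F) = -16*F/5 - 16*√3/5 (V(F) = -16*(F + √(4 - 1))/5 = -16*(F + √3)/5 = -16*F/5 - 16*√3/5)
(V(-9) + U(-18, 20))² = ((-16/5*(-9) - 16*√3/5) + 1)² = ((144/5 - 16*√3/5) + 1)² = (149/5 - 16*√3/5)²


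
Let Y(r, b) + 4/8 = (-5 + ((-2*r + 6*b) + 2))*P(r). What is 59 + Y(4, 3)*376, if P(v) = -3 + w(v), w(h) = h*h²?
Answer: 160423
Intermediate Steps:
w(h) = h³
P(v) = -3 + v³
Y(r, b) = -½ + (-3 + r³)*(-3 - 2*r + 6*b) (Y(r, b) = -½ + (-5 + ((-2*r + 6*b) + 2))*(-3 + r³) = -½ + (-5 + (2 - 2*r + 6*b))*(-3 + r³) = -½ + (-3 - 2*r + 6*b)*(-3 + r³) = -½ + (-3 + r³)*(-3 - 2*r + 6*b))
59 + Y(4, 3)*376 = 59 + (17/2 - 3*4³ - 2*4*(-3 + 4³) + 6*3*(-3 + 4³))*376 = 59 + (17/2 - 3*64 - 2*4*(-3 + 64) + 6*3*(-3 + 64))*376 = 59 + (17/2 - 192 - 2*4*61 + 6*3*61)*376 = 59 + (17/2 - 192 - 488 + 1098)*376 = 59 + (853/2)*376 = 59 + 160364 = 160423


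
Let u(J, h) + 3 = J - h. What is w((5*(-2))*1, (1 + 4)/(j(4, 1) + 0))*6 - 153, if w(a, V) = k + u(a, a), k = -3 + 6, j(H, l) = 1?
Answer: -153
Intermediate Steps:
u(J, h) = -3 + J - h (u(J, h) = -3 + (J - h) = -3 + J - h)
k = 3
w(a, V) = 0 (w(a, V) = 3 + (-3 + a - a) = 3 - 3 = 0)
w((5*(-2))*1, (1 + 4)/(j(4, 1) + 0))*6 - 153 = 0*6 - 153 = 0 - 153 = -153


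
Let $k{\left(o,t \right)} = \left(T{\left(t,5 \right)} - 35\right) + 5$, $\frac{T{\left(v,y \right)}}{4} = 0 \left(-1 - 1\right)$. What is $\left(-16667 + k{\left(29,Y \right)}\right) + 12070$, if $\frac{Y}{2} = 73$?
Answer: $-4627$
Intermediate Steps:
$Y = 146$ ($Y = 2 \cdot 73 = 146$)
$T{\left(v,y \right)} = 0$ ($T{\left(v,y \right)} = 4 \cdot 0 \left(-1 - 1\right) = 4 \cdot 0 \left(-2\right) = 4 \cdot 0 = 0$)
$k{\left(o,t \right)} = -30$ ($k{\left(o,t \right)} = \left(0 - 35\right) + 5 = -35 + 5 = -30$)
$\left(-16667 + k{\left(29,Y \right)}\right) + 12070 = \left(-16667 - 30\right) + 12070 = -16697 + 12070 = -4627$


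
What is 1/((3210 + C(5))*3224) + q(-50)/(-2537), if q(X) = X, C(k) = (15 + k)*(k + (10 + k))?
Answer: 581934537/29527229680 ≈ 0.019708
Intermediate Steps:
C(k) = (10 + 2*k)*(15 + k) (C(k) = (15 + k)*(10 + 2*k) = (10 + 2*k)*(15 + k))
1/((3210 + C(5))*3224) + q(-50)/(-2537) = 1/((3210 + (150 + 2*5**2 + 40*5))*3224) - 50/(-2537) = (1/3224)/(3210 + (150 + 2*25 + 200)) - 50*(-1/2537) = (1/3224)/(3210 + (150 + 50 + 200)) + 50/2537 = (1/3224)/(3210 + 400) + 50/2537 = (1/3224)/3610 + 50/2537 = (1/3610)*(1/3224) + 50/2537 = 1/11638640 + 50/2537 = 581934537/29527229680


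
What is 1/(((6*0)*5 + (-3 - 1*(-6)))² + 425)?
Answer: 1/434 ≈ 0.0023041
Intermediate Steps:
1/(((6*0)*5 + (-3 - 1*(-6)))² + 425) = 1/((0*5 + (-3 + 6))² + 425) = 1/((0 + 3)² + 425) = 1/(3² + 425) = 1/(9 + 425) = 1/434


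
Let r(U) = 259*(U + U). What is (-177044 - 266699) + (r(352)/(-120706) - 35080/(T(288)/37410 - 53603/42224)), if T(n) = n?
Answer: -287553298019421979/691328949221 ≈ -4.1594e+5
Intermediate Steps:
r(U) = 518*U (r(U) = 259*(2*U) = 518*U)
(-177044 - 266699) + (r(352)/(-120706) - 35080/(T(288)/37410 - 53603/42224)) = (-177044 - 266699) + ((518*352)/(-120706) - 35080/(288/37410 - 53603/42224)) = -443743 + (182336*(-1/120706) - 35080/(288*(1/37410) - 53603*1/42224)) = -443743 + (-91168/60353 - 35080/(48/6235 - 53603/42224)) = -443743 + (-91168/60353 - 35080/(-11454757/9078160)) = -443743 + (-91168/60353 - 35080*(-9078160/11454757)) = -443743 + (-91168/60353 + 318461852800/11454757) = -443743 + 19219083894752224/691328949221 = -287553298019421979/691328949221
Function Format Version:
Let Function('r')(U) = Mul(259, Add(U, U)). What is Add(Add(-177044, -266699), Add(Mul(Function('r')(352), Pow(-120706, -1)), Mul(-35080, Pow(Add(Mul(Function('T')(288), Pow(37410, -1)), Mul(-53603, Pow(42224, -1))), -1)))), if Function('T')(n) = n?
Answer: Rational(-287553298019421979, 691328949221) ≈ -4.1594e+5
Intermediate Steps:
Function('r')(U) = Mul(518, U) (Function('r')(U) = Mul(259, Mul(2, U)) = Mul(518, U))
Add(Add(-177044, -266699), Add(Mul(Function('r')(352), Pow(-120706, -1)), Mul(-35080, Pow(Add(Mul(Function('T')(288), Pow(37410, -1)), Mul(-53603, Pow(42224, -1))), -1)))) = Add(Add(-177044, -266699), Add(Mul(Mul(518, 352), Pow(-120706, -1)), Mul(-35080, Pow(Add(Mul(288, Pow(37410, -1)), Mul(-53603, Pow(42224, -1))), -1)))) = Add(-443743, Add(Mul(182336, Rational(-1, 120706)), Mul(-35080, Pow(Add(Mul(288, Rational(1, 37410)), Mul(-53603, Rational(1, 42224))), -1)))) = Add(-443743, Add(Rational(-91168, 60353), Mul(-35080, Pow(Add(Rational(48, 6235), Rational(-53603, 42224)), -1)))) = Add(-443743, Add(Rational(-91168, 60353), Mul(-35080, Pow(Rational(-11454757, 9078160), -1)))) = Add(-443743, Add(Rational(-91168, 60353), Mul(-35080, Rational(-9078160, 11454757)))) = Add(-443743, Add(Rational(-91168, 60353), Rational(318461852800, 11454757))) = Add(-443743, Rational(19219083894752224, 691328949221)) = Rational(-287553298019421979, 691328949221)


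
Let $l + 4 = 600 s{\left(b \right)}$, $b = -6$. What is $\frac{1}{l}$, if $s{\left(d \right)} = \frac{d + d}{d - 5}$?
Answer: $\frac{11}{7156} \approx 0.0015372$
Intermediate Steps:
$s{\left(d \right)} = \frac{2 d}{-5 + d}$
$l = \frac{7156}{11}$ ($l = -4 + 600 \cdot 2 \left(-6\right) \frac{1}{-5 - 6} = -4 + 600 \cdot 2 \left(-6\right) \frac{1}{-11} = -4 + 600 \cdot 2 \left(-6\right) \left(- \frac{1}{11}\right) = -4 + 600 \cdot \frac{12}{11} = -4 + \frac{7200}{11} = \frac{7156}{11} \approx 650.54$)
$\frac{1}{l} = \frac{1}{\frac{7156}{11}} = \frac{11}{7156}$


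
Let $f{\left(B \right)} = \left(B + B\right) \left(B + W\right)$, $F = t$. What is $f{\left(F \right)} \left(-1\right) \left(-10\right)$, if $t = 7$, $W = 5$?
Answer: $1680$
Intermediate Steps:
$F = 7$
$f{\left(B \right)} = 2 B \left(5 + B\right)$ ($f{\left(B \right)} = \left(B + B\right) \left(B + 5\right) = 2 B \left(5 + B\right)$)
$f{\left(F \right)} \left(-1\right) \left(-10\right) = 2 \cdot 7 \left(5 + 7\right) \left(-1\right) \left(-10\right) = 2 \cdot 7 \cdot 12 \left(-1\right) \left(-10\right) = 168 \left(-1\right) \left(-10\right) = \left(-168\right) \left(-10\right) = 1680$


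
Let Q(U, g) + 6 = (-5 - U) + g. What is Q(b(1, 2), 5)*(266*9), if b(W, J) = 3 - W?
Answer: -19152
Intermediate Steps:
Q(U, g) = -11 + g - U (Q(U, g) = -6 + ((-5 - U) + g) = -6 + (-5 + g - U) = -11 + g - U)
Q(b(1, 2), 5)*(266*9) = (-11 + 5 - (3 - 1*1))*(266*9) = (-11 + 5 - (3 - 1))*2394 = (-11 + 5 - 1*2)*2394 = (-11 + 5 - 2)*2394 = -8*2394 = -19152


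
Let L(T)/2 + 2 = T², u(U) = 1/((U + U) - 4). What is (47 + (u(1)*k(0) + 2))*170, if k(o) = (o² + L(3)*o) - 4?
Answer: 8670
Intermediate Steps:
u(U) = 1/(-4 + 2*U) (u(U) = 1/(2*U - 4) = 1/(-4 + 2*U))
L(T) = -4 + 2*T²
k(o) = -4 + o² + 14*o (k(o) = (o² + (-4 + 2*3²)*o) - 4 = (o² + (-4 + 2*9)*o) - 4 = (o² + (-4 + 18)*o) - 4 = (o² + 14*o) - 4 = -4 + o² + 14*o)
(47 + (u(1)*k(0) + 2))*170 = (47 + ((1/(2*(-2 + 1)))*(-4 + 0² + 14*0) + 2))*170 = (47 + (((½)/(-1))*(-4 + 0 + 0) + 2))*170 = (47 + (((½)*(-1))*(-4) + 2))*170 = (47 + (-½*(-4) + 2))*170 = (47 + (2 + 2))*170 = (47 + 4)*170 = 51*170 = 8670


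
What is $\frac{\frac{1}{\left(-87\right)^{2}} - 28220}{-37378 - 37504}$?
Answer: $\frac{213597179}{566781858} \approx 0.37686$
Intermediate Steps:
$\frac{\frac{1}{\left(-87\right)^{2}} - 28220}{-37378 - 37504} = \frac{\frac{1}{7569} - 28220}{-74882} = \left(\frac{1}{7569} - 28220\right) \left(- \frac{1}{74882}\right) = \left(- \frac{213597179}{7569}\right) \left(- \frac{1}{74882}\right) = \frac{213597179}{566781858}$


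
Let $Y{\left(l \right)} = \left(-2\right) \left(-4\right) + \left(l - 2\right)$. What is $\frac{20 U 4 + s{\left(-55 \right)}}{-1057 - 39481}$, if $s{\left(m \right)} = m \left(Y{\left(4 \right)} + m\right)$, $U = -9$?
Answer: $- \frac{1755}{40538} \approx -0.043293$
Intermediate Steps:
$Y{\left(l \right)} = 6 + l$ ($Y{\left(l \right)} = 8 + \left(-2 + l\right) = 6 + l$)
$s{\left(m \right)} = m \left(10 + m\right)$ ($s{\left(m \right)} = m \left(\left(6 + 4\right) + m\right) = m \left(10 + m\right)$)
$\frac{20 U 4 + s{\left(-55 \right)}}{-1057 - 39481} = \frac{20 \left(-9\right) 4 - 55 \left(10 - 55\right)}{-1057 - 39481} = \frac{\left(-180\right) 4 - -2475}{-40538} = \left(-720 + 2475\right) \left(- \frac{1}{40538}\right) = 1755 \left(- \frac{1}{40538}\right) = - \frac{1755}{40538}$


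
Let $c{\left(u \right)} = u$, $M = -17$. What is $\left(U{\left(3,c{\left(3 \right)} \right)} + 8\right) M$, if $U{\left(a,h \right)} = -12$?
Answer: $68$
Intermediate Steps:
$\left(U{\left(3,c{\left(3 \right)} \right)} + 8\right) M = \left(-12 + 8\right) \left(-17\right) = \left(-4\right) \left(-17\right) = 68$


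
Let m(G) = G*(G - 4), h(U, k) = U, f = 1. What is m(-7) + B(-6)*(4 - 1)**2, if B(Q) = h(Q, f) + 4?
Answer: 59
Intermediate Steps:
m(G) = G*(-4 + G)
B(Q) = 4 + Q (B(Q) = Q + 4 = 4 + Q)
m(-7) + B(-6)*(4 - 1)**2 = -7*(-4 - 7) + (4 - 6)*(4 - 1)**2 = -7*(-11) - 2*3**2 = 77 - 2*9 = 77 - 18 = 59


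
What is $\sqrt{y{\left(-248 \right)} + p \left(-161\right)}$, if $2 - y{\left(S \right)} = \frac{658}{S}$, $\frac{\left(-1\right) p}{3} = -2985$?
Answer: $\frac{i \sqrt{5542088333}}{62} \approx 1200.7 i$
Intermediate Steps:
$p = 8955$ ($p = \left(-3\right) \left(-2985\right) = 8955$)
$y{\left(S \right)} = 2 - \frac{658}{S}$
$\sqrt{y{\left(-248 \right)} + p \left(-161\right)} = \sqrt{\left(2 - \frac{658}{-248}\right) + 8955 \left(-161\right)} = \sqrt{\left(2 - - \frac{329}{124}\right) - 1441755} = \sqrt{\left(2 + \frac{329}{124}\right) - 1441755} = \sqrt{\frac{577}{124} - 1441755} = \sqrt{- \frac{178777043}{124}} = \frac{i \sqrt{5542088333}}{62}$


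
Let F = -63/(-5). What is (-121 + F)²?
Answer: 293764/25 ≈ 11751.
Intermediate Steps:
F = 63/5 (F = -63*(-⅕) = 63/5 ≈ 12.600)
(-121 + F)² = (-121 + 63/5)² = (-542/5)² = 293764/25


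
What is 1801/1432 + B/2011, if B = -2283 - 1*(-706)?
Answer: 1363547/2879752 ≈ 0.47349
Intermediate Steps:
B = -1577 (B = -2283 + 706 = -1577)
1801/1432 + B/2011 = 1801/1432 - 1577/2011 = 1363547/2879752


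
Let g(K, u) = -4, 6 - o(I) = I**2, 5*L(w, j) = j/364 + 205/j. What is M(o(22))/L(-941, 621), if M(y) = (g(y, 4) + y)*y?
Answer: 260398167120/460261 ≈ 5.6576e+5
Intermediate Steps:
L(w, j) = 41/j + j/1820 (L(w, j) = (j/364 + 205/j)/5 = (205/j + j/364)/5 = 41/j + j/1820)
o(I) = 6 - I**2
M(y) = y*(-4 + y) (M(y) = (-4 + y)*y = y*(-4 + y))
M(o(22))/L(-941, 621) = ((6 - 1*22**2)*(-4 + (6 - 1*22**2)))/(41/621 + (1/1820)*621) = ((6 - 1*484)*(-4 + (6 - 1*484)))/(41*(1/621) + 621/1820) = ((6 - 484)*(-4 + (6 - 484)))/(41/621 + 621/1820) = (-478*(-4 - 478))/(460261/1130220) = -478*(-482)*(1130220/460261) = 230396*(1130220/460261) = 260398167120/460261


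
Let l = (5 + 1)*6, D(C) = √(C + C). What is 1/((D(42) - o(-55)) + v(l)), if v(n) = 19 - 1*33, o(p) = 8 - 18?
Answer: 1/17 + √21/34 ≈ 0.19361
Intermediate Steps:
D(C) = √2*√C (D(C) = √(2*C) = √2*√C)
o(p) = -10
l = 36 (l = 6*6 = 36)
v(n) = -14 (v(n) = 19 - 33 = -14)
1/((D(42) - o(-55)) + v(l)) = 1/((√2*√42 - 1*(-10)) - 14) = 1/((2*√21 + 10) - 14) = 1/((10 + 2*√21) - 14) = 1/(-4 + 2*√21)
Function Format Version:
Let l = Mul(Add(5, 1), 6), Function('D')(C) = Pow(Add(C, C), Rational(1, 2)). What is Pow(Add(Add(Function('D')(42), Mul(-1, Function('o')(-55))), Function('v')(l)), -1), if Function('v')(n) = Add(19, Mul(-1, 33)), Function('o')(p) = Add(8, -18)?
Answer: Add(Rational(1, 17), Mul(Rational(1, 34), Pow(21, Rational(1, 2)))) ≈ 0.19361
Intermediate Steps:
Function('D')(C) = Mul(Pow(2, Rational(1, 2)), Pow(C, Rational(1, 2))) (Function('D')(C) = Pow(Mul(2, C), Rational(1, 2)) = Mul(Pow(2, Rational(1, 2)), Pow(C, Rational(1, 2))))
Function('o')(p) = -10
l = 36 (l = Mul(6, 6) = 36)
Function('v')(n) = -14 (Function('v')(n) = Add(19, -33) = -14)
Pow(Add(Add(Function('D')(42), Mul(-1, Function('o')(-55))), Function('v')(l)), -1) = Pow(Add(Add(Mul(Pow(2, Rational(1, 2)), Pow(42, Rational(1, 2))), Mul(-1, -10)), -14), -1) = Pow(Add(Add(Mul(2, Pow(21, Rational(1, 2))), 10), -14), -1) = Pow(Add(Add(10, Mul(2, Pow(21, Rational(1, 2)))), -14), -1) = Pow(Add(-4, Mul(2, Pow(21, Rational(1, 2)))), -1)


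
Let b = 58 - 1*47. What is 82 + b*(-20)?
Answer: -138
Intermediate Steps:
b = 11 (b = 58 - 47 = 11)
82 + b*(-20) = 82 + 11*(-20) = 82 - 220 = -138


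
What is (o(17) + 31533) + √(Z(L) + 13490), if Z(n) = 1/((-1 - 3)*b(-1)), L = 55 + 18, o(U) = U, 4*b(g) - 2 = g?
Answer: 31550 + √13489 ≈ 31666.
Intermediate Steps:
b(g) = ½ + g/4
L = 73
Z(n) = -1 (Z(n) = 1/((-1 - 3)*(½ + (¼)*(-1))) = 1/(-4*(½ - ¼)) = 1/(-4*¼) = 1/(-1) = -1)
(o(17) + 31533) + √(Z(L) + 13490) = (17 + 31533) + √(-1 + 13490) = 31550 + √13489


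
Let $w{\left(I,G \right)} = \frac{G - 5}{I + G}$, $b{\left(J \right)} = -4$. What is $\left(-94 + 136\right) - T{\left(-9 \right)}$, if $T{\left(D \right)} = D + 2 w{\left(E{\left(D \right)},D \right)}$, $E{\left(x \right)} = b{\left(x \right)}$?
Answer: $\frac{635}{13} \approx 48.846$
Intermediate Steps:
$E{\left(x \right)} = -4$
$w{\left(I,G \right)} = \frac{-5 + G}{G + I}$
$T{\left(D \right)} = D + \frac{2 \left(-5 + D\right)}{-4 + D}$ ($T{\left(D \right)} = D + 2 \frac{-5 + D}{D - 4} = D + 2 \frac{-5 + D}{-4 + D} = D + \frac{2 \left(-5 + D\right)}{-4 + D}$)
$\left(-94 + 136\right) - T{\left(-9 \right)} = \left(-94 + 136\right) - \frac{-10 + \left(-9\right)^{2} - -18}{-4 - 9} = 42 - \frac{-10 + 81 + 18}{-13} = 42 - \left(- \frac{1}{13}\right) 89 = 42 - - \frac{89}{13} = 42 + \frac{89}{13} = \frac{635}{13}$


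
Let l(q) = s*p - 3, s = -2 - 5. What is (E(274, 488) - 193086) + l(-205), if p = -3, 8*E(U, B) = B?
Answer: -193007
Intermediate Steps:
s = -7
E(U, B) = B/8
l(q) = 18 (l(q) = -7*(-3) - 3 = 21 - 3 = 18)
(E(274, 488) - 193086) + l(-205) = ((1/8)*488 - 193086) + 18 = (61 - 193086) + 18 = -193025 + 18 = -193007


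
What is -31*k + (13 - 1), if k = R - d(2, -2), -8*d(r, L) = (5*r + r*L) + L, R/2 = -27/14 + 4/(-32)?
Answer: 3467/28 ≈ 123.82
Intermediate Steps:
R = -115/28 (R = 2*(-27/14 + 4/(-32)) = 2*(-27*1/14 + 4*(-1/32)) = 2*(-27/14 - 1/8) = 2*(-115/56) = -115/28 ≈ -4.1071)
d(r, L) = -5*r/8 - L/8 - L*r/8 (d(r, L) = -((5*r + r*L) + L)/8 = -((5*r + L*r) + L)/8 = -(L + 5*r + L*r)/8 = -5*r/8 - L/8 - L*r/8)
k = -101/28 (k = -115/28 - (-5/8*2 - 1/8*(-2) - 1/8*(-2)*2) = -115/28 - (-5/4 + 1/4 + 1/2) = -115/28 - 1*(-1/2) = -115/28 + 1/2 = -101/28 ≈ -3.6071)
-31*k + (13 - 1) = -31*(-101/28) + (13 - 1) = 3131/28 + 12 = 3467/28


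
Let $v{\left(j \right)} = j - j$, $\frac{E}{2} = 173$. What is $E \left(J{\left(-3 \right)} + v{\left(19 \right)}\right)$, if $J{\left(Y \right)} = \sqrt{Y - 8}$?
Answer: $346 i \sqrt{11} \approx 1147.6 i$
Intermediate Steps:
$E = 346$ ($E = 2 \cdot 173 = 346$)
$J{\left(Y \right)} = \sqrt{-8 + Y}$
$v{\left(j \right)} = 0$
$E \left(J{\left(-3 \right)} + v{\left(19 \right)}\right) = 346 \left(\sqrt{-8 - 3} + 0\right) = 346 \left(\sqrt{-11} + 0\right) = 346 \left(i \sqrt{11} + 0\right) = 346 i \sqrt{11}$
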